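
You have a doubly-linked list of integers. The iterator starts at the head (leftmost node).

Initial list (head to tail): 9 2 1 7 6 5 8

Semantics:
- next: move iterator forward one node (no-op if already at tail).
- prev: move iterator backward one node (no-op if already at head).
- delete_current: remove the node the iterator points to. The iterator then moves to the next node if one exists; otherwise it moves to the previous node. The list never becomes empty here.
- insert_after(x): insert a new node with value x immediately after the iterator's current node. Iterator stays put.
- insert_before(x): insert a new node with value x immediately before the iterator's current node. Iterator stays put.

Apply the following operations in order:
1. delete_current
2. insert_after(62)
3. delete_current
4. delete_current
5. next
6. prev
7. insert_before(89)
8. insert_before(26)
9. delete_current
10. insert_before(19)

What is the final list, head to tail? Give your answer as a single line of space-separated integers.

Answer: 89 26 19 7 6 5 8

Derivation:
After 1 (delete_current): list=[2, 1, 7, 6, 5, 8] cursor@2
After 2 (insert_after(62)): list=[2, 62, 1, 7, 6, 5, 8] cursor@2
After 3 (delete_current): list=[62, 1, 7, 6, 5, 8] cursor@62
After 4 (delete_current): list=[1, 7, 6, 5, 8] cursor@1
After 5 (next): list=[1, 7, 6, 5, 8] cursor@7
After 6 (prev): list=[1, 7, 6, 5, 8] cursor@1
After 7 (insert_before(89)): list=[89, 1, 7, 6, 5, 8] cursor@1
After 8 (insert_before(26)): list=[89, 26, 1, 7, 6, 5, 8] cursor@1
After 9 (delete_current): list=[89, 26, 7, 6, 5, 8] cursor@7
After 10 (insert_before(19)): list=[89, 26, 19, 7, 6, 5, 8] cursor@7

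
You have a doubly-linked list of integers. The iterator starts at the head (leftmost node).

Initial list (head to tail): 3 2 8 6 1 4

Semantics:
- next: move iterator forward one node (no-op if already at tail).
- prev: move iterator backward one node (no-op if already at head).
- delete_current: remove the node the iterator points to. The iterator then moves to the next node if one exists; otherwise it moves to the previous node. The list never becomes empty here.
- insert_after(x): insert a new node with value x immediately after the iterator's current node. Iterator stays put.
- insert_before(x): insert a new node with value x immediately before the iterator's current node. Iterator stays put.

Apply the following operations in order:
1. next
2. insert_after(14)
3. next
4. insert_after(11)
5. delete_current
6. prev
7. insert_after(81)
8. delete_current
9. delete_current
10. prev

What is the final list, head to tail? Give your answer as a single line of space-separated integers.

After 1 (next): list=[3, 2, 8, 6, 1, 4] cursor@2
After 2 (insert_after(14)): list=[3, 2, 14, 8, 6, 1, 4] cursor@2
After 3 (next): list=[3, 2, 14, 8, 6, 1, 4] cursor@14
After 4 (insert_after(11)): list=[3, 2, 14, 11, 8, 6, 1, 4] cursor@14
After 5 (delete_current): list=[3, 2, 11, 8, 6, 1, 4] cursor@11
After 6 (prev): list=[3, 2, 11, 8, 6, 1, 4] cursor@2
After 7 (insert_after(81)): list=[3, 2, 81, 11, 8, 6, 1, 4] cursor@2
After 8 (delete_current): list=[3, 81, 11, 8, 6, 1, 4] cursor@81
After 9 (delete_current): list=[3, 11, 8, 6, 1, 4] cursor@11
After 10 (prev): list=[3, 11, 8, 6, 1, 4] cursor@3

Answer: 3 11 8 6 1 4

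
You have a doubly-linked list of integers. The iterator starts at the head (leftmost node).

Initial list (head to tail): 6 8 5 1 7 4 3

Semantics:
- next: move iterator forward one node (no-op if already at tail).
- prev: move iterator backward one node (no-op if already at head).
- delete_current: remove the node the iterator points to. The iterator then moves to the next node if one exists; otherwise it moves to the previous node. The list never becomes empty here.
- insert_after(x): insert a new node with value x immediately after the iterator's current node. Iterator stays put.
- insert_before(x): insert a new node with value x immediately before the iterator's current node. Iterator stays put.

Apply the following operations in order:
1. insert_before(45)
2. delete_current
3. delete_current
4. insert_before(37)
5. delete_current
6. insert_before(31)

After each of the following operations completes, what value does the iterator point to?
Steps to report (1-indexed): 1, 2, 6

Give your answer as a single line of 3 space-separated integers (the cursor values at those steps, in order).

Answer: 6 8 1

Derivation:
After 1 (insert_before(45)): list=[45, 6, 8, 5, 1, 7, 4, 3] cursor@6
After 2 (delete_current): list=[45, 8, 5, 1, 7, 4, 3] cursor@8
After 3 (delete_current): list=[45, 5, 1, 7, 4, 3] cursor@5
After 4 (insert_before(37)): list=[45, 37, 5, 1, 7, 4, 3] cursor@5
After 5 (delete_current): list=[45, 37, 1, 7, 4, 3] cursor@1
After 6 (insert_before(31)): list=[45, 37, 31, 1, 7, 4, 3] cursor@1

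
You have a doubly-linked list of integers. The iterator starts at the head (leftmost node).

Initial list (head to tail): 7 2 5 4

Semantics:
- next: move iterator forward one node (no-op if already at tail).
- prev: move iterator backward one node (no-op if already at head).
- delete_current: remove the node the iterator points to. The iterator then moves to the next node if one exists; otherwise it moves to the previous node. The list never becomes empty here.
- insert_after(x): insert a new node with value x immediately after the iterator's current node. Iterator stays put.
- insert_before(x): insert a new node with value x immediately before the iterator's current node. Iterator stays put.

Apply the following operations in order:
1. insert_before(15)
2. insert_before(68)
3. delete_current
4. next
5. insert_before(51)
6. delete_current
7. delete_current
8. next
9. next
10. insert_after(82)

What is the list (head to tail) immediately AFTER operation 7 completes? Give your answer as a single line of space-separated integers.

After 1 (insert_before(15)): list=[15, 7, 2, 5, 4] cursor@7
After 2 (insert_before(68)): list=[15, 68, 7, 2, 5, 4] cursor@7
After 3 (delete_current): list=[15, 68, 2, 5, 4] cursor@2
After 4 (next): list=[15, 68, 2, 5, 4] cursor@5
After 5 (insert_before(51)): list=[15, 68, 2, 51, 5, 4] cursor@5
After 6 (delete_current): list=[15, 68, 2, 51, 4] cursor@4
After 7 (delete_current): list=[15, 68, 2, 51] cursor@51

Answer: 15 68 2 51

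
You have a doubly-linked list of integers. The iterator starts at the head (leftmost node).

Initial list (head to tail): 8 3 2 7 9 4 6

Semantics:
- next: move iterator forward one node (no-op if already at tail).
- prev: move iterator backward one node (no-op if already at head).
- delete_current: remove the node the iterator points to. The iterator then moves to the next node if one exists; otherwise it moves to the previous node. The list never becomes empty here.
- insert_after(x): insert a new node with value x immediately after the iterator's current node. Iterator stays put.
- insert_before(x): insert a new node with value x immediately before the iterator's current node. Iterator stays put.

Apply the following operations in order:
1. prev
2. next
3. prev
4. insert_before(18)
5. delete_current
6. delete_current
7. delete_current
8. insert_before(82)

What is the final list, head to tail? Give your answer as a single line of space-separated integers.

Answer: 18 82 7 9 4 6

Derivation:
After 1 (prev): list=[8, 3, 2, 7, 9, 4, 6] cursor@8
After 2 (next): list=[8, 3, 2, 7, 9, 4, 6] cursor@3
After 3 (prev): list=[8, 3, 2, 7, 9, 4, 6] cursor@8
After 4 (insert_before(18)): list=[18, 8, 3, 2, 7, 9, 4, 6] cursor@8
After 5 (delete_current): list=[18, 3, 2, 7, 9, 4, 6] cursor@3
After 6 (delete_current): list=[18, 2, 7, 9, 4, 6] cursor@2
After 7 (delete_current): list=[18, 7, 9, 4, 6] cursor@7
After 8 (insert_before(82)): list=[18, 82, 7, 9, 4, 6] cursor@7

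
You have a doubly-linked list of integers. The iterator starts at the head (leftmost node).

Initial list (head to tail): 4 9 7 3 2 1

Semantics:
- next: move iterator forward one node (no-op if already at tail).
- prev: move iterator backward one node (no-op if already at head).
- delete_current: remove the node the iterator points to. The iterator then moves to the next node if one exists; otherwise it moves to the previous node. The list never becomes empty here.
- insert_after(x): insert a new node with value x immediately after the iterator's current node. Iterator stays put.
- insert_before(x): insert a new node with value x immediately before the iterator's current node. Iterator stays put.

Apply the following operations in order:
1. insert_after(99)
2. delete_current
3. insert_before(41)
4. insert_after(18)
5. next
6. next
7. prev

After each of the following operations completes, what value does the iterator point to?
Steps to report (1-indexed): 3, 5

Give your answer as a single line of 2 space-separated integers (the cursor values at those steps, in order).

Answer: 99 18

Derivation:
After 1 (insert_after(99)): list=[4, 99, 9, 7, 3, 2, 1] cursor@4
After 2 (delete_current): list=[99, 9, 7, 3, 2, 1] cursor@99
After 3 (insert_before(41)): list=[41, 99, 9, 7, 3, 2, 1] cursor@99
After 4 (insert_after(18)): list=[41, 99, 18, 9, 7, 3, 2, 1] cursor@99
After 5 (next): list=[41, 99, 18, 9, 7, 3, 2, 1] cursor@18
After 6 (next): list=[41, 99, 18, 9, 7, 3, 2, 1] cursor@9
After 7 (prev): list=[41, 99, 18, 9, 7, 3, 2, 1] cursor@18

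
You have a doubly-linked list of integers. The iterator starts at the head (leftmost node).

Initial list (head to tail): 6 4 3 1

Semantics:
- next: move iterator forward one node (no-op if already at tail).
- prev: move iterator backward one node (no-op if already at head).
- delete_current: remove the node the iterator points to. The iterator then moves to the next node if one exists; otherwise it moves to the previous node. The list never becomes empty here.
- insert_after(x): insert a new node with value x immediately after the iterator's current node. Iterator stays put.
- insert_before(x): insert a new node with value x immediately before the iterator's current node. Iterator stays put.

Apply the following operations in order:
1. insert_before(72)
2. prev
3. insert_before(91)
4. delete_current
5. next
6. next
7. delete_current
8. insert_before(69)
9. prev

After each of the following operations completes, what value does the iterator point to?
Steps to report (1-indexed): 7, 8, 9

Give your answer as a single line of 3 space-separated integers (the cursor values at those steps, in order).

Answer: 1 1 69

Derivation:
After 1 (insert_before(72)): list=[72, 6, 4, 3, 1] cursor@6
After 2 (prev): list=[72, 6, 4, 3, 1] cursor@72
After 3 (insert_before(91)): list=[91, 72, 6, 4, 3, 1] cursor@72
After 4 (delete_current): list=[91, 6, 4, 3, 1] cursor@6
After 5 (next): list=[91, 6, 4, 3, 1] cursor@4
After 6 (next): list=[91, 6, 4, 3, 1] cursor@3
After 7 (delete_current): list=[91, 6, 4, 1] cursor@1
After 8 (insert_before(69)): list=[91, 6, 4, 69, 1] cursor@1
After 9 (prev): list=[91, 6, 4, 69, 1] cursor@69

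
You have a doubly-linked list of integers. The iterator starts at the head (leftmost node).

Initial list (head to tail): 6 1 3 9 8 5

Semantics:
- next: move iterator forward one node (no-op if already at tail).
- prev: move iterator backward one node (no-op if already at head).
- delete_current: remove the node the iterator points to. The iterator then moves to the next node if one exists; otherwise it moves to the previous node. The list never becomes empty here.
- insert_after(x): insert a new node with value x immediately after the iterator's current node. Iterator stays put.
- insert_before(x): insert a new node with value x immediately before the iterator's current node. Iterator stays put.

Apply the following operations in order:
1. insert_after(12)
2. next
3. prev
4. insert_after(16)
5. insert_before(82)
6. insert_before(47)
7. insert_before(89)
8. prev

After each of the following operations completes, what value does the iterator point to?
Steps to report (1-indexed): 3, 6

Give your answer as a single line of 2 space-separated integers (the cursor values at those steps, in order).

Answer: 6 6

Derivation:
After 1 (insert_after(12)): list=[6, 12, 1, 3, 9, 8, 5] cursor@6
After 2 (next): list=[6, 12, 1, 3, 9, 8, 5] cursor@12
After 3 (prev): list=[6, 12, 1, 3, 9, 8, 5] cursor@6
After 4 (insert_after(16)): list=[6, 16, 12, 1, 3, 9, 8, 5] cursor@6
After 5 (insert_before(82)): list=[82, 6, 16, 12, 1, 3, 9, 8, 5] cursor@6
After 6 (insert_before(47)): list=[82, 47, 6, 16, 12, 1, 3, 9, 8, 5] cursor@6
After 7 (insert_before(89)): list=[82, 47, 89, 6, 16, 12, 1, 3, 9, 8, 5] cursor@6
After 8 (prev): list=[82, 47, 89, 6, 16, 12, 1, 3, 9, 8, 5] cursor@89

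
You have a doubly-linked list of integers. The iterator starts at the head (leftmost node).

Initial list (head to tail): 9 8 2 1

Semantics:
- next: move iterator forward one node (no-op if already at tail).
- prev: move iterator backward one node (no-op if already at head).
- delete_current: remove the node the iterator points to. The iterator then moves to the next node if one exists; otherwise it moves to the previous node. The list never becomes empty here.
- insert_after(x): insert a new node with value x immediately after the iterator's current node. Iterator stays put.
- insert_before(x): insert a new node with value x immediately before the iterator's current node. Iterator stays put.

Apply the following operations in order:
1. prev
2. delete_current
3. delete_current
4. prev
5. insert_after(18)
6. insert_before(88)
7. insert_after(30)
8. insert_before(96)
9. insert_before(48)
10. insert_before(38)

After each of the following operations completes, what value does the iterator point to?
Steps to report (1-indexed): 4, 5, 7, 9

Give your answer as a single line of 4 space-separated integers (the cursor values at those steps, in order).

Answer: 2 2 2 2

Derivation:
After 1 (prev): list=[9, 8, 2, 1] cursor@9
After 2 (delete_current): list=[8, 2, 1] cursor@8
After 3 (delete_current): list=[2, 1] cursor@2
After 4 (prev): list=[2, 1] cursor@2
After 5 (insert_after(18)): list=[2, 18, 1] cursor@2
After 6 (insert_before(88)): list=[88, 2, 18, 1] cursor@2
After 7 (insert_after(30)): list=[88, 2, 30, 18, 1] cursor@2
After 8 (insert_before(96)): list=[88, 96, 2, 30, 18, 1] cursor@2
After 9 (insert_before(48)): list=[88, 96, 48, 2, 30, 18, 1] cursor@2
After 10 (insert_before(38)): list=[88, 96, 48, 38, 2, 30, 18, 1] cursor@2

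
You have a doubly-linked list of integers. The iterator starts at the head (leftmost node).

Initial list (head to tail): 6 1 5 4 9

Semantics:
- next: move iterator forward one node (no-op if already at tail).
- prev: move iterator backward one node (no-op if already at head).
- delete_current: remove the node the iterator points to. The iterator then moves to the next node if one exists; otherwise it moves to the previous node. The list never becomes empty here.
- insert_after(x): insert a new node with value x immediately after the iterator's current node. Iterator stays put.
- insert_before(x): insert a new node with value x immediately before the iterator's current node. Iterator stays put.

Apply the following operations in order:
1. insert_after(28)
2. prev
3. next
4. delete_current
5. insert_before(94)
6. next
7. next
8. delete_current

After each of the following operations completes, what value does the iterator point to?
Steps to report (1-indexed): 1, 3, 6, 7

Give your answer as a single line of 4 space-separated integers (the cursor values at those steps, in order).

Answer: 6 28 5 4

Derivation:
After 1 (insert_after(28)): list=[6, 28, 1, 5, 4, 9] cursor@6
After 2 (prev): list=[6, 28, 1, 5, 4, 9] cursor@6
After 3 (next): list=[6, 28, 1, 5, 4, 9] cursor@28
After 4 (delete_current): list=[6, 1, 5, 4, 9] cursor@1
After 5 (insert_before(94)): list=[6, 94, 1, 5, 4, 9] cursor@1
After 6 (next): list=[6, 94, 1, 5, 4, 9] cursor@5
After 7 (next): list=[6, 94, 1, 5, 4, 9] cursor@4
After 8 (delete_current): list=[6, 94, 1, 5, 9] cursor@9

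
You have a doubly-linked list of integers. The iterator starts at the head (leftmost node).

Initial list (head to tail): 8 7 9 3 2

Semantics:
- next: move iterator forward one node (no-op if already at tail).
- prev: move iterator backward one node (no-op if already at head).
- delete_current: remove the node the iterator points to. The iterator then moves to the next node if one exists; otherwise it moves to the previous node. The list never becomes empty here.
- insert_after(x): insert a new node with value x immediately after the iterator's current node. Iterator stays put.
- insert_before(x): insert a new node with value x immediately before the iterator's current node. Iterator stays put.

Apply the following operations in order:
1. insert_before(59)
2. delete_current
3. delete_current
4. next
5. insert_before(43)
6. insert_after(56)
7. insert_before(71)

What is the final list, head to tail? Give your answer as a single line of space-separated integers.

After 1 (insert_before(59)): list=[59, 8, 7, 9, 3, 2] cursor@8
After 2 (delete_current): list=[59, 7, 9, 3, 2] cursor@7
After 3 (delete_current): list=[59, 9, 3, 2] cursor@9
After 4 (next): list=[59, 9, 3, 2] cursor@3
After 5 (insert_before(43)): list=[59, 9, 43, 3, 2] cursor@3
After 6 (insert_after(56)): list=[59, 9, 43, 3, 56, 2] cursor@3
After 7 (insert_before(71)): list=[59, 9, 43, 71, 3, 56, 2] cursor@3

Answer: 59 9 43 71 3 56 2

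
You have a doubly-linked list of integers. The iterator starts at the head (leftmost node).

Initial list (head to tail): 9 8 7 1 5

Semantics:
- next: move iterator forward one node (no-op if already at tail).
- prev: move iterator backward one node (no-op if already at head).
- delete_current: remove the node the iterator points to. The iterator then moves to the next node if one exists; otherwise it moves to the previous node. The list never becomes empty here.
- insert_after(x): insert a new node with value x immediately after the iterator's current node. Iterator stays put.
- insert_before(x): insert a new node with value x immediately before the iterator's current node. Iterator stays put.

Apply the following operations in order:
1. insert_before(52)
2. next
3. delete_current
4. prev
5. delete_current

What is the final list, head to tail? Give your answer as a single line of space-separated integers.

Answer: 52 7 1 5

Derivation:
After 1 (insert_before(52)): list=[52, 9, 8, 7, 1, 5] cursor@9
After 2 (next): list=[52, 9, 8, 7, 1, 5] cursor@8
After 3 (delete_current): list=[52, 9, 7, 1, 5] cursor@7
After 4 (prev): list=[52, 9, 7, 1, 5] cursor@9
After 5 (delete_current): list=[52, 7, 1, 5] cursor@7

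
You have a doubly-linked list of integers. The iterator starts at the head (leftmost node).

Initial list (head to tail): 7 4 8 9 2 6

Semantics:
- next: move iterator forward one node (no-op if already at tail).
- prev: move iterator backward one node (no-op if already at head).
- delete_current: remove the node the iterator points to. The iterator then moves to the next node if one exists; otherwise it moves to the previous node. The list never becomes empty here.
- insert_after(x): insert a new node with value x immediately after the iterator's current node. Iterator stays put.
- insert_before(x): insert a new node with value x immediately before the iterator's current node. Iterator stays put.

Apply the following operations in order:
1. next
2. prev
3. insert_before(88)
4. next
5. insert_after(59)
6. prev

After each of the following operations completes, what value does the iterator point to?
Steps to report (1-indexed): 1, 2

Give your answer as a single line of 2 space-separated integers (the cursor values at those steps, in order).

After 1 (next): list=[7, 4, 8, 9, 2, 6] cursor@4
After 2 (prev): list=[7, 4, 8, 9, 2, 6] cursor@7
After 3 (insert_before(88)): list=[88, 7, 4, 8, 9, 2, 6] cursor@7
After 4 (next): list=[88, 7, 4, 8, 9, 2, 6] cursor@4
After 5 (insert_after(59)): list=[88, 7, 4, 59, 8, 9, 2, 6] cursor@4
After 6 (prev): list=[88, 7, 4, 59, 8, 9, 2, 6] cursor@7

Answer: 4 7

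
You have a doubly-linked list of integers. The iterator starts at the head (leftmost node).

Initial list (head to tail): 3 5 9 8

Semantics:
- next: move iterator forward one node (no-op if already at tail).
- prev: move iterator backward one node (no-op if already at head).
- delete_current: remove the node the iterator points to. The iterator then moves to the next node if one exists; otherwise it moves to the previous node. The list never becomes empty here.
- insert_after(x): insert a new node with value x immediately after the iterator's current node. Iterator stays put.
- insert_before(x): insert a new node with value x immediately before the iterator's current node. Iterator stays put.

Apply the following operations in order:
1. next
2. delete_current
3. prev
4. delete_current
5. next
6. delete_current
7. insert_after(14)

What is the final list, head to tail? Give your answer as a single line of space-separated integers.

Answer: 9 14

Derivation:
After 1 (next): list=[3, 5, 9, 8] cursor@5
After 2 (delete_current): list=[3, 9, 8] cursor@9
After 3 (prev): list=[3, 9, 8] cursor@3
After 4 (delete_current): list=[9, 8] cursor@9
After 5 (next): list=[9, 8] cursor@8
After 6 (delete_current): list=[9] cursor@9
After 7 (insert_after(14)): list=[9, 14] cursor@9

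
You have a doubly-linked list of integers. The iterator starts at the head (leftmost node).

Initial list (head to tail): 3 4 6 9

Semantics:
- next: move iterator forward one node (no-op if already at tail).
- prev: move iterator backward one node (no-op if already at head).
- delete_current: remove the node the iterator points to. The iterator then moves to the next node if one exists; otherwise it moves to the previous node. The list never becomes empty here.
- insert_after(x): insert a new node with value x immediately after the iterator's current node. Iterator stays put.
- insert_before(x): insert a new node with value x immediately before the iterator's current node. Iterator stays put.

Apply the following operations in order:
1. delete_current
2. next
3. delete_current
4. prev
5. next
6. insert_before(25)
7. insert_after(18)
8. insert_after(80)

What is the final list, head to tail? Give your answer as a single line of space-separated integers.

Answer: 4 25 9 80 18

Derivation:
After 1 (delete_current): list=[4, 6, 9] cursor@4
After 2 (next): list=[4, 6, 9] cursor@6
After 3 (delete_current): list=[4, 9] cursor@9
After 4 (prev): list=[4, 9] cursor@4
After 5 (next): list=[4, 9] cursor@9
After 6 (insert_before(25)): list=[4, 25, 9] cursor@9
After 7 (insert_after(18)): list=[4, 25, 9, 18] cursor@9
After 8 (insert_after(80)): list=[4, 25, 9, 80, 18] cursor@9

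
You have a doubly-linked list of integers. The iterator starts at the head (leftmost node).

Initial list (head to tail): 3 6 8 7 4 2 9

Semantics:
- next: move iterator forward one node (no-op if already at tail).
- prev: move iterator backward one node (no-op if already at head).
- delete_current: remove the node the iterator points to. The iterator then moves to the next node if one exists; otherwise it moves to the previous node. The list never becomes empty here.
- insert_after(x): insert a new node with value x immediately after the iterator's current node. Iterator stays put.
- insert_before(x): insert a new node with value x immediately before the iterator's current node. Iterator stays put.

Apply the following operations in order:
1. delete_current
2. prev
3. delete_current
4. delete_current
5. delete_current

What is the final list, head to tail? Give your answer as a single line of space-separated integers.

After 1 (delete_current): list=[6, 8, 7, 4, 2, 9] cursor@6
After 2 (prev): list=[6, 8, 7, 4, 2, 9] cursor@6
After 3 (delete_current): list=[8, 7, 4, 2, 9] cursor@8
After 4 (delete_current): list=[7, 4, 2, 9] cursor@7
After 5 (delete_current): list=[4, 2, 9] cursor@4

Answer: 4 2 9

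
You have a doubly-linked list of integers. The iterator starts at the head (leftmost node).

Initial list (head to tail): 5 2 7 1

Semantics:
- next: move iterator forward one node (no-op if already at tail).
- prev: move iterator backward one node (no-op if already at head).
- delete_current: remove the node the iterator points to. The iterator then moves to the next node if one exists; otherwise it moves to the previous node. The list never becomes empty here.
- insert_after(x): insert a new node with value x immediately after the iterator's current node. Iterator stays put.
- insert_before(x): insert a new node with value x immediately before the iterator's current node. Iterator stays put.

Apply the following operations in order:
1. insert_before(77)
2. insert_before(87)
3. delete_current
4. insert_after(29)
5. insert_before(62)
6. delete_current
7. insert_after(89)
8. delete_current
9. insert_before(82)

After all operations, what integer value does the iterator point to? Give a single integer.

Answer: 89

Derivation:
After 1 (insert_before(77)): list=[77, 5, 2, 7, 1] cursor@5
After 2 (insert_before(87)): list=[77, 87, 5, 2, 7, 1] cursor@5
After 3 (delete_current): list=[77, 87, 2, 7, 1] cursor@2
After 4 (insert_after(29)): list=[77, 87, 2, 29, 7, 1] cursor@2
After 5 (insert_before(62)): list=[77, 87, 62, 2, 29, 7, 1] cursor@2
After 6 (delete_current): list=[77, 87, 62, 29, 7, 1] cursor@29
After 7 (insert_after(89)): list=[77, 87, 62, 29, 89, 7, 1] cursor@29
After 8 (delete_current): list=[77, 87, 62, 89, 7, 1] cursor@89
After 9 (insert_before(82)): list=[77, 87, 62, 82, 89, 7, 1] cursor@89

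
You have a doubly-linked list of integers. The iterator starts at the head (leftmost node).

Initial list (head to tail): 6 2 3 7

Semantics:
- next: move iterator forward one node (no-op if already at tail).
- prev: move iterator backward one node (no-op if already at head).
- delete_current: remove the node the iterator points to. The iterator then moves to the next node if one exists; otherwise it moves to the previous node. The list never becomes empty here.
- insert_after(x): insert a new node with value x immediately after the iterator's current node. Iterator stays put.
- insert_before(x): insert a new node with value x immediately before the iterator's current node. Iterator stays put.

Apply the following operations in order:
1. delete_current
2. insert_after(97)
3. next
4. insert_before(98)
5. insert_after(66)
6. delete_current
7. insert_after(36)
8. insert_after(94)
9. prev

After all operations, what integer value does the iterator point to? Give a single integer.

After 1 (delete_current): list=[2, 3, 7] cursor@2
After 2 (insert_after(97)): list=[2, 97, 3, 7] cursor@2
After 3 (next): list=[2, 97, 3, 7] cursor@97
After 4 (insert_before(98)): list=[2, 98, 97, 3, 7] cursor@97
After 5 (insert_after(66)): list=[2, 98, 97, 66, 3, 7] cursor@97
After 6 (delete_current): list=[2, 98, 66, 3, 7] cursor@66
After 7 (insert_after(36)): list=[2, 98, 66, 36, 3, 7] cursor@66
After 8 (insert_after(94)): list=[2, 98, 66, 94, 36, 3, 7] cursor@66
After 9 (prev): list=[2, 98, 66, 94, 36, 3, 7] cursor@98

Answer: 98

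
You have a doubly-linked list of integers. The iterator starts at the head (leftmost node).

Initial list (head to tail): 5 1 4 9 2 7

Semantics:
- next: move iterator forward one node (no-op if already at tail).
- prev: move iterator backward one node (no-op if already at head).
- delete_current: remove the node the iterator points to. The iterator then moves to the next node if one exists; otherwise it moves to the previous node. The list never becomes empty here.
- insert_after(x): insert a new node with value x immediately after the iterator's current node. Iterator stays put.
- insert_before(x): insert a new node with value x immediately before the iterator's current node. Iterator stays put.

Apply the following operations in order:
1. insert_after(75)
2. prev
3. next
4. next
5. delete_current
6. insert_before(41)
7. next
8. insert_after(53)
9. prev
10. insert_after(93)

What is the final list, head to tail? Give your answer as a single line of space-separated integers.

After 1 (insert_after(75)): list=[5, 75, 1, 4, 9, 2, 7] cursor@5
After 2 (prev): list=[5, 75, 1, 4, 9, 2, 7] cursor@5
After 3 (next): list=[5, 75, 1, 4, 9, 2, 7] cursor@75
After 4 (next): list=[5, 75, 1, 4, 9, 2, 7] cursor@1
After 5 (delete_current): list=[5, 75, 4, 9, 2, 7] cursor@4
After 6 (insert_before(41)): list=[5, 75, 41, 4, 9, 2, 7] cursor@4
After 7 (next): list=[5, 75, 41, 4, 9, 2, 7] cursor@9
After 8 (insert_after(53)): list=[5, 75, 41, 4, 9, 53, 2, 7] cursor@9
After 9 (prev): list=[5, 75, 41, 4, 9, 53, 2, 7] cursor@4
After 10 (insert_after(93)): list=[5, 75, 41, 4, 93, 9, 53, 2, 7] cursor@4

Answer: 5 75 41 4 93 9 53 2 7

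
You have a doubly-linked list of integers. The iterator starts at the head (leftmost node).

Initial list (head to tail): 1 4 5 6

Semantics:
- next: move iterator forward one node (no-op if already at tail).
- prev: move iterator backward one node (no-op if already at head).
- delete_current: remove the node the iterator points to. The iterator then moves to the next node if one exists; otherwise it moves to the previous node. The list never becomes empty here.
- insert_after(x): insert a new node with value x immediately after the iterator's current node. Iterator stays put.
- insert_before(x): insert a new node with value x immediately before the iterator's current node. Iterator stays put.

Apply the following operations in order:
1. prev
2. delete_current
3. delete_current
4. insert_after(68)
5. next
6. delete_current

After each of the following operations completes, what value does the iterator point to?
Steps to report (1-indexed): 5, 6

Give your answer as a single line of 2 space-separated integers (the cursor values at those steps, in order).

Answer: 68 6

Derivation:
After 1 (prev): list=[1, 4, 5, 6] cursor@1
After 2 (delete_current): list=[4, 5, 6] cursor@4
After 3 (delete_current): list=[5, 6] cursor@5
After 4 (insert_after(68)): list=[5, 68, 6] cursor@5
After 5 (next): list=[5, 68, 6] cursor@68
After 6 (delete_current): list=[5, 6] cursor@6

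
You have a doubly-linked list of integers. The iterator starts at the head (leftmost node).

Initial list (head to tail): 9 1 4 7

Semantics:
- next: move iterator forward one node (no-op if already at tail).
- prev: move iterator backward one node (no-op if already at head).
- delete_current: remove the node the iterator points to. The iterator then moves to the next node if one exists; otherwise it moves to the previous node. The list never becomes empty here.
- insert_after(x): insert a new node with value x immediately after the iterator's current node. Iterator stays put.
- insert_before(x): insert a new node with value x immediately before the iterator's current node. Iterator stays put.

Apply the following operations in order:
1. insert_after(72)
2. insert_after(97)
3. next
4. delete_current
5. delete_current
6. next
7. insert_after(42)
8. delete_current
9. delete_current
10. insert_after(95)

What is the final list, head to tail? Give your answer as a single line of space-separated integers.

Answer: 9 1 7 95

Derivation:
After 1 (insert_after(72)): list=[9, 72, 1, 4, 7] cursor@9
After 2 (insert_after(97)): list=[9, 97, 72, 1, 4, 7] cursor@9
After 3 (next): list=[9, 97, 72, 1, 4, 7] cursor@97
After 4 (delete_current): list=[9, 72, 1, 4, 7] cursor@72
After 5 (delete_current): list=[9, 1, 4, 7] cursor@1
After 6 (next): list=[9, 1, 4, 7] cursor@4
After 7 (insert_after(42)): list=[9, 1, 4, 42, 7] cursor@4
After 8 (delete_current): list=[9, 1, 42, 7] cursor@42
After 9 (delete_current): list=[9, 1, 7] cursor@7
After 10 (insert_after(95)): list=[9, 1, 7, 95] cursor@7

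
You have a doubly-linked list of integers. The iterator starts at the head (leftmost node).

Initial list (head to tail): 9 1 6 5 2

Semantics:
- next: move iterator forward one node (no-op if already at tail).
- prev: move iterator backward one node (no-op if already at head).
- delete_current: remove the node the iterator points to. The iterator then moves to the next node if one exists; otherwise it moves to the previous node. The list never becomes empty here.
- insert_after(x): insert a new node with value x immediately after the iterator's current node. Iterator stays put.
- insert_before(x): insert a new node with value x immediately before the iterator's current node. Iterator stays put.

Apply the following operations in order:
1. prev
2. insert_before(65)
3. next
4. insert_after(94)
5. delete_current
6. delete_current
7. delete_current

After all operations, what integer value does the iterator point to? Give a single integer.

After 1 (prev): list=[9, 1, 6, 5, 2] cursor@9
After 2 (insert_before(65)): list=[65, 9, 1, 6, 5, 2] cursor@9
After 3 (next): list=[65, 9, 1, 6, 5, 2] cursor@1
After 4 (insert_after(94)): list=[65, 9, 1, 94, 6, 5, 2] cursor@1
After 5 (delete_current): list=[65, 9, 94, 6, 5, 2] cursor@94
After 6 (delete_current): list=[65, 9, 6, 5, 2] cursor@6
After 7 (delete_current): list=[65, 9, 5, 2] cursor@5

Answer: 5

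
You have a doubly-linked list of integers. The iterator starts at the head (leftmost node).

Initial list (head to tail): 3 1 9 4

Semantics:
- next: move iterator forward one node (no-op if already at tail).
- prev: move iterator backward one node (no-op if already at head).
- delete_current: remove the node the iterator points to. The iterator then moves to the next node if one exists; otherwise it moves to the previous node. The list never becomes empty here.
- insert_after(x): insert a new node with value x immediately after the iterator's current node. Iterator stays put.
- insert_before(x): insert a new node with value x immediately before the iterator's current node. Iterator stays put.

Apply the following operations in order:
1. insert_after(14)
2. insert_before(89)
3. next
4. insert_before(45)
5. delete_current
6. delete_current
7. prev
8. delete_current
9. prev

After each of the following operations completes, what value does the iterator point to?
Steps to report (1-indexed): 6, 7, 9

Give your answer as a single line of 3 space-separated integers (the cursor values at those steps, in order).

Answer: 9 45 3

Derivation:
After 1 (insert_after(14)): list=[3, 14, 1, 9, 4] cursor@3
After 2 (insert_before(89)): list=[89, 3, 14, 1, 9, 4] cursor@3
After 3 (next): list=[89, 3, 14, 1, 9, 4] cursor@14
After 4 (insert_before(45)): list=[89, 3, 45, 14, 1, 9, 4] cursor@14
After 5 (delete_current): list=[89, 3, 45, 1, 9, 4] cursor@1
After 6 (delete_current): list=[89, 3, 45, 9, 4] cursor@9
After 7 (prev): list=[89, 3, 45, 9, 4] cursor@45
After 8 (delete_current): list=[89, 3, 9, 4] cursor@9
After 9 (prev): list=[89, 3, 9, 4] cursor@3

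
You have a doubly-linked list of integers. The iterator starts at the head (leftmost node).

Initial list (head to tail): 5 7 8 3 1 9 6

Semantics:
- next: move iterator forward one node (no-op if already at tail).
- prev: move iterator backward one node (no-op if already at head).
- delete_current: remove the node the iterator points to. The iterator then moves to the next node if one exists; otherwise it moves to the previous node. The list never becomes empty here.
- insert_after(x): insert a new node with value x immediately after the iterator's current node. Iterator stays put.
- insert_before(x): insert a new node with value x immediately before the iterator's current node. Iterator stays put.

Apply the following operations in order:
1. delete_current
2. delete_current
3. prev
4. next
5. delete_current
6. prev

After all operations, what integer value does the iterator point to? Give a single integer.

After 1 (delete_current): list=[7, 8, 3, 1, 9, 6] cursor@7
After 2 (delete_current): list=[8, 3, 1, 9, 6] cursor@8
After 3 (prev): list=[8, 3, 1, 9, 6] cursor@8
After 4 (next): list=[8, 3, 1, 9, 6] cursor@3
After 5 (delete_current): list=[8, 1, 9, 6] cursor@1
After 6 (prev): list=[8, 1, 9, 6] cursor@8

Answer: 8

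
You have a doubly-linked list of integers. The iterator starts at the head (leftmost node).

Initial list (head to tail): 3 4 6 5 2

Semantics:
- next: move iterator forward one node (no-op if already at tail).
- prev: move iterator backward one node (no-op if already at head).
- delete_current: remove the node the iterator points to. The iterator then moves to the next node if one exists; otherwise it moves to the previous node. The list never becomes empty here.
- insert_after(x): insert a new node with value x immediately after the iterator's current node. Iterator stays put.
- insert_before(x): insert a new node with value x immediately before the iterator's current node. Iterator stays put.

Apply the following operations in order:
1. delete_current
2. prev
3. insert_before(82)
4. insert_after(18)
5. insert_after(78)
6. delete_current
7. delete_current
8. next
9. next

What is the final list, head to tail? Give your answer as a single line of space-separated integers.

Answer: 82 18 6 5 2

Derivation:
After 1 (delete_current): list=[4, 6, 5, 2] cursor@4
After 2 (prev): list=[4, 6, 5, 2] cursor@4
After 3 (insert_before(82)): list=[82, 4, 6, 5, 2] cursor@4
After 4 (insert_after(18)): list=[82, 4, 18, 6, 5, 2] cursor@4
After 5 (insert_after(78)): list=[82, 4, 78, 18, 6, 5, 2] cursor@4
After 6 (delete_current): list=[82, 78, 18, 6, 5, 2] cursor@78
After 7 (delete_current): list=[82, 18, 6, 5, 2] cursor@18
After 8 (next): list=[82, 18, 6, 5, 2] cursor@6
After 9 (next): list=[82, 18, 6, 5, 2] cursor@5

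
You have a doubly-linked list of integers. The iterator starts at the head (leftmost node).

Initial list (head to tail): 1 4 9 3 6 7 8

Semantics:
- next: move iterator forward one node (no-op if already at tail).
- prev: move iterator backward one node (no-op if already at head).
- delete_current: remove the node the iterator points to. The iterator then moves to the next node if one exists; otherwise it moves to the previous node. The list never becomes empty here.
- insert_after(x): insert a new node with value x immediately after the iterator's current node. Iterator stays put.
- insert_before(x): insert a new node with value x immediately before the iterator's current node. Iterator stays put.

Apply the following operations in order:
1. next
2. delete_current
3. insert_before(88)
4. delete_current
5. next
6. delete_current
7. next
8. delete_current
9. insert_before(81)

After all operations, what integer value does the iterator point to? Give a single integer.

Answer: 7

Derivation:
After 1 (next): list=[1, 4, 9, 3, 6, 7, 8] cursor@4
After 2 (delete_current): list=[1, 9, 3, 6, 7, 8] cursor@9
After 3 (insert_before(88)): list=[1, 88, 9, 3, 6, 7, 8] cursor@9
After 4 (delete_current): list=[1, 88, 3, 6, 7, 8] cursor@3
After 5 (next): list=[1, 88, 3, 6, 7, 8] cursor@6
After 6 (delete_current): list=[1, 88, 3, 7, 8] cursor@7
After 7 (next): list=[1, 88, 3, 7, 8] cursor@8
After 8 (delete_current): list=[1, 88, 3, 7] cursor@7
After 9 (insert_before(81)): list=[1, 88, 3, 81, 7] cursor@7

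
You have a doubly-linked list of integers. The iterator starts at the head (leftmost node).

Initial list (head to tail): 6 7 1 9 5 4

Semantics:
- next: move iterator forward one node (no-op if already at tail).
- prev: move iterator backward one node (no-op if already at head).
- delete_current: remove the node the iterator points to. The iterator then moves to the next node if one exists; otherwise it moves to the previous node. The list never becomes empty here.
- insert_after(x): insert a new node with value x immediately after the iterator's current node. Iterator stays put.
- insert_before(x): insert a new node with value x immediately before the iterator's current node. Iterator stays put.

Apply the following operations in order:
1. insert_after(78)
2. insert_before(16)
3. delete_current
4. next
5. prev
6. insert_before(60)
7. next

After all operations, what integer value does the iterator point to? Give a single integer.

Answer: 7

Derivation:
After 1 (insert_after(78)): list=[6, 78, 7, 1, 9, 5, 4] cursor@6
After 2 (insert_before(16)): list=[16, 6, 78, 7, 1, 9, 5, 4] cursor@6
After 3 (delete_current): list=[16, 78, 7, 1, 9, 5, 4] cursor@78
After 4 (next): list=[16, 78, 7, 1, 9, 5, 4] cursor@7
After 5 (prev): list=[16, 78, 7, 1, 9, 5, 4] cursor@78
After 6 (insert_before(60)): list=[16, 60, 78, 7, 1, 9, 5, 4] cursor@78
After 7 (next): list=[16, 60, 78, 7, 1, 9, 5, 4] cursor@7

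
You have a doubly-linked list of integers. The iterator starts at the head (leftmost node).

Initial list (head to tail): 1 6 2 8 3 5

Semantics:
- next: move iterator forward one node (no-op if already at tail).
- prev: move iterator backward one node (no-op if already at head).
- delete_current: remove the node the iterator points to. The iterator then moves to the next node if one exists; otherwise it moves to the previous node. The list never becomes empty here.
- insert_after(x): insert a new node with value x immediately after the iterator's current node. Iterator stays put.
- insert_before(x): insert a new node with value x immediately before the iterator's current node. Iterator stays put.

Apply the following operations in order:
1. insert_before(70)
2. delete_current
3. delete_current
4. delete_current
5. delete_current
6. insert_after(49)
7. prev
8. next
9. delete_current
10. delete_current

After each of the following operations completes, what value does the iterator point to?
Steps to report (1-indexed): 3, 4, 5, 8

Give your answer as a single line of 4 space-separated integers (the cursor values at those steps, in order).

After 1 (insert_before(70)): list=[70, 1, 6, 2, 8, 3, 5] cursor@1
After 2 (delete_current): list=[70, 6, 2, 8, 3, 5] cursor@6
After 3 (delete_current): list=[70, 2, 8, 3, 5] cursor@2
After 4 (delete_current): list=[70, 8, 3, 5] cursor@8
After 5 (delete_current): list=[70, 3, 5] cursor@3
After 6 (insert_after(49)): list=[70, 3, 49, 5] cursor@3
After 7 (prev): list=[70, 3, 49, 5] cursor@70
After 8 (next): list=[70, 3, 49, 5] cursor@3
After 9 (delete_current): list=[70, 49, 5] cursor@49
After 10 (delete_current): list=[70, 5] cursor@5

Answer: 2 8 3 3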